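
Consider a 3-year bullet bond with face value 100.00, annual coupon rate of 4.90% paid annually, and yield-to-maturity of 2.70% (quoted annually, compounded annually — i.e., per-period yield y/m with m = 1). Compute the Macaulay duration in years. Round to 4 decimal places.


Answer: Macaulay duration = 2.8665 years

Derivation:
Coupon per period c = face * coupon_rate / m = 4.900000
Periods per year m = 1; per-period yield y/m = 0.027000
Number of cashflows N = 3
Cashflows (t years, CF_t, discount factor 1/(1+y/m)^(m*t), PV):
  t = 1.0000: CF_t = 4.900000, DF = 0.973710, PV = 4.771178
  t = 2.0000: CF_t = 4.900000, DF = 0.948111, PV = 4.645743
  t = 3.0000: CF_t = 104.900000, DF = 0.923185, PV = 96.842091
Price P = sum_t PV_t = 106.259012
Macaulay numerator sum_t t * PV_t:
  t * PV_t at t = 1.0000: 4.771178
  t * PV_t at t = 2.0000: 9.291486
  t * PV_t at t = 3.0000: 290.526273
Macaulay duration D = (sum_t t * PV_t) / P = 304.588937 / 106.259012 = 2.866476


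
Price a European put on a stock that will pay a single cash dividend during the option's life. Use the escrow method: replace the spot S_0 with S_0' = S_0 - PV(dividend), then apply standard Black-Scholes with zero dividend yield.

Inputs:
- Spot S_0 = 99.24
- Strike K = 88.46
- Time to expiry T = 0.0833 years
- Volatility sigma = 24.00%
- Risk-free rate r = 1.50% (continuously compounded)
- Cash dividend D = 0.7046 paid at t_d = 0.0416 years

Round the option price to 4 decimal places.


Answer: Price = 0.1591

Derivation:
PV(D) = D * exp(-r * t_d) = 0.7046 * 0.99937619 = 0.70416047
S_0' = S_0 - PV(D) = 99.2400 - 0.70416047 = 98.53583953
d1 = (ln(S_0'/K) + (r + sigma^2/2)*T) / (sigma*sqrt(T)) = 1.60995152
d2 = d1 - sigma*sqrt(T) = 1.54068334
exp(-rT) = 0.99875128
N(-d1) = 0.05370422; N(-d2) = 0.06169694
P = K * exp(-rT) * N(-d2) - S_0' * N(-d1) = 88.4600 * 0.99875128 * 0.06169694 - 98.53583953 * 0.05370422 = 0.1591


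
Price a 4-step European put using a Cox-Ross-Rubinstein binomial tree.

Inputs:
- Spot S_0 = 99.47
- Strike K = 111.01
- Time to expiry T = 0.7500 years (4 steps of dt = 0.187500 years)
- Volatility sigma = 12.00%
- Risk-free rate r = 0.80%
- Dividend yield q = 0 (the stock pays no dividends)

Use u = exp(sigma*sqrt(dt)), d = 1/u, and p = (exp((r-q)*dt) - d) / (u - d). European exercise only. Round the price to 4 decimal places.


Answer: Price = V(0,0) = 11.5949

Derivation:
dt = T/N = 0.187500
u = exp(sigma*sqrt(dt)) = 1.053335; d = 1/u = 0.949365
p = (exp((r-q)*dt) - d) / (u - d) = 0.501451
Discount per step: exp(-r*dt) = 0.998501
Stock lattice S(k, i) with i counting down-moves:
  k=0: S(0,0) = 99.4700
  k=1: S(1,0) = 104.7753; S(1,1) = 94.4334
  k=2: S(2,0) = 110.3635; S(2,1) = 99.4700; S(2,2) = 89.6518
  k=3: S(3,0) = 116.2497; S(3,1) = 104.7753; S(3,2) = 94.4334; S(3,3) = 85.1123
  k=4: S(4,0) = 122.4499; S(4,1) = 110.3635; S(4,2) = 99.4700; S(4,3) = 89.6518; S(4,4) = 80.8027
Terminal payoffs V(N, i) = max(K - S_T, 0):
  V(4,0) = 0.000000; V(4,1) = 0.646536; V(4,2) = 11.540000; V(4,3) = 21.358221; V(4,4) = 30.207331
Backward induction: V(k, i) = exp(-r*dt) * [p * V(k+1, i) + (1-p) * V(k+1, i+1)].
  V(3,0) = exp(-r*dt) * [p*0.000000 + (1-p)*0.646536] = 0.321847
  V(3,1) = exp(-r*dt) * [p*0.646536 + (1-p)*11.540000] = 6.068356
  V(3,2) = exp(-r*dt) * [p*11.540000 + (1-p)*21.358221] = 16.410234
  V(3,3) = exp(-r*dt) * [p*21.358221 + (1-p)*30.207331] = 25.731313
  V(2,0) = exp(-r*dt) * [p*0.321847 + (1-p)*6.068356] = 3.181989
  V(2,1) = exp(-r*dt) * [p*6.068356 + (1-p)*16.410234] = 11.207469
  V(2,2) = exp(-r*dt) * [p*16.410234 + (1-p)*25.731313] = 21.025690
  V(1,0) = exp(-r*dt) * [p*3.181989 + (1-p)*11.207469] = 7.172320
  V(1,1) = exp(-r*dt) * [p*11.207469 + (1-p)*21.025690] = 16.078202
  V(0,0) = exp(-r*dt) * [p*7.172320 + (1-p)*16.078202] = 11.594936


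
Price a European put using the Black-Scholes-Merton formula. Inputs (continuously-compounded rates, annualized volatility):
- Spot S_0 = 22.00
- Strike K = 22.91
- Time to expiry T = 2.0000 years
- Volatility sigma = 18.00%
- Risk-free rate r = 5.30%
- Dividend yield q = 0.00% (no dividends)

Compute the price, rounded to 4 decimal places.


d1 = (ln(S/K) + (r - q + 0.5*sigma^2) * T) / (sigma * sqrt(T)) = 0.38446557
d2 = d1 - sigma * sqrt(T) = 0.12990713
exp(-rT) = 0.89942465; exp(-qT) = 1.00000000
P = K * exp(-rT) * N(-d2) - S_0 * exp(-qT) * N(-d1)
N(-d1) = 0.35031670; N(-d2) = 0.44831995
P = 22.9100 * 0.89942465 * 0.44831995 - 22.0000 * 1.00000000 * 0.35031670 = 1.5310

Answer: Price = 1.5310


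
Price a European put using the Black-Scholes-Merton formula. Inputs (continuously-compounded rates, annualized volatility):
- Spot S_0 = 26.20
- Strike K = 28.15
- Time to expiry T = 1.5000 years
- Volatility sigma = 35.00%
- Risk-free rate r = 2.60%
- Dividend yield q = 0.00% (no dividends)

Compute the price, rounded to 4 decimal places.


Answer: Price = 4.9702

Derivation:
d1 = (ln(S/K) + (r - q + 0.5*sigma^2) * T) / (sigma * sqrt(T)) = 0.13784108
d2 = d1 - sigma * sqrt(T) = -0.29081962
exp(-rT) = 0.96175071; exp(-qT) = 1.00000000
P = K * exp(-rT) * N(-d2) - S_0 * exp(-qT) * N(-d1)
N(-d1) = 0.44518301; N(-d2) = 0.61440536
P = 28.1500 * 0.96175071 * 0.61440536 - 26.2000 * 1.00000000 * 0.44518301 = 4.9702


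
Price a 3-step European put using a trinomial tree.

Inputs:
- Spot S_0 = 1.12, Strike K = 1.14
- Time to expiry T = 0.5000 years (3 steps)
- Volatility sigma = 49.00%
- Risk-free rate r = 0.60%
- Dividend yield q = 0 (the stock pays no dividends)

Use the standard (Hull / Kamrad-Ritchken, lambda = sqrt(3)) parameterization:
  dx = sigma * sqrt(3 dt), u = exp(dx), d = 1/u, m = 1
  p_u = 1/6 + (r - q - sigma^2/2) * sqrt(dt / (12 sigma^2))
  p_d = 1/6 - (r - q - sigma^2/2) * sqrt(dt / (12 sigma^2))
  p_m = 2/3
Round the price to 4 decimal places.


dt = T/N = 0.166667; dx = sigma*sqrt(3*dt) = 0.346482
u = exp(dx) = 1.414084; d = 1/u = 0.707171
p_u = 0.139236, p_m = 0.666667, p_d = 0.194097
Discount per step: exp(-r*dt) = 0.999000
Stock lattice S(k, j) with j the centered position index:
  k=0: S(0,+0) = 1.1200
  k=1: S(1,-1) = 0.7920; S(1,+0) = 1.1200; S(1,+1) = 1.5838
  k=2: S(2,-2) = 0.5601; S(2,-1) = 0.7920; S(2,+0) = 1.1200; S(2,+1) = 1.5838; S(2,+2) = 2.2396
  k=3: S(3,-3) = 0.3961; S(3,-2) = 0.5601; S(3,-1) = 0.7920; S(3,+0) = 1.1200; S(3,+1) = 1.5838; S(3,+2) = 2.2396; S(3,+3) = 3.1670
Terminal payoffs V(N, j) = max(K - S_T, 0):
  V(3,-3) = 0.743912; V(3,-2) = 0.579898; V(3,-1) = 0.347968; V(3,+0) = 0.020000; V(3,+1) = 0.000000; V(3,+2) = 0.000000; V(3,+3) = 0.000000
Backward induction: V(k, j) = exp(-r*dt) * [p_u * V(k+1, j+1) + p_m * V(k+1, j) + p_d * V(k+1, j-1)]
  V(2,-2) = exp(-r*dt) * [p_u*0.347968 + p_m*0.579898 + p_d*0.743912] = 0.578860
  V(2,-1) = exp(-r*dt) * [p_u*0.020000 + p_m*0.347968 + p_d*0.579898] = 0.346973
  V(2,+0) = exp(-r*dt) * [p_u*0.000000 + p_m*0.020000 + p_d*0.347968] = 0.080792
  V(2,+1) = exp(-r*dt) * [p_u*0.000000 + p_m*0.000000 + p_d*0.020000] = 0.003878
  V(2,+2) = exp(-r*dt) * [p_u*0.000000 + p_m*0.000000 + p_d*0.000000] = 0.000000
  V(1,-1) = exp(-r*dt) * [p_u*0.080792 + p_m*0.346973 + p_d*0.578860] = 0.354565
  V(1,+0) = exp(-r*dt) * [p_u*0.003878 + p_m*0.080792 + p_d*0.346973] = 0.121626
  V(1,+1) = exp(-r*dt) * [p_u*0.000000 + p_m*0.003878 + p_d*0.080792] = 0.018249
  V(0,+0) = exp(-r*dt) * [p_u*0.018249 + p_m*0.121626 + p_d*0.354565] = 0.152293

Answer: Price = V(0,0) = 0.1523


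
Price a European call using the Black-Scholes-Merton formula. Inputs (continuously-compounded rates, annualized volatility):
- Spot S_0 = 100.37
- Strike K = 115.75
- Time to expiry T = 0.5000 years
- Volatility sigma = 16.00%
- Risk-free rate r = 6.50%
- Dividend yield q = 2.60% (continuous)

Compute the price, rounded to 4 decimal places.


Answer: Price = 0.8370

Derivation:
d1 = (ln(S/K) + (r - q + 0.5*sigma^2) * T) / (sigma * sqrt(T)) = -1.03122098
d2 = d1 - sigma * sqrt(T) = -1.14435806
exp(-rT) = 0.96802245; exp(-qT) = 0.98708414
C = S_0 * exp(-qT) * N(d1) - K * exp(-rT) * N(d2)
N(d1) = 0.15121860; N(d2) = 0.12623759
C = 100.3700 * 0.98708414 * 0.15121860 - 115.7500 * 0.96802245 * 0.12623759 = 0.8370


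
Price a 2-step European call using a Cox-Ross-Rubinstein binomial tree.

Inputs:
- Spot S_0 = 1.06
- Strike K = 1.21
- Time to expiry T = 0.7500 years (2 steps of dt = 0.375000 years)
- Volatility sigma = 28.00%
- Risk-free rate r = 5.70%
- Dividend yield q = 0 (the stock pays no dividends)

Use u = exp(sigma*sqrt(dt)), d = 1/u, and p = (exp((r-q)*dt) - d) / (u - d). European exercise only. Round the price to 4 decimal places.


dt = T/N = 0.375000
u = exp(sigma*sqrt(dt)) = 1.187042; d = 1/u = 0.842430
p = (exp((r-q)*dt) - d) / (u - d) = 0.519933
Discount per step: exp(-r*dt) = 0.978852
Stock lattice S(k, i) with i counting down-moves:
  k=0: S(0,0) = 1.0600
  k=1: S(1,0) = 1.2583; S(1,1) = 0.8930
  k=2: S(2,0) = 1.4936; S(2,1) = 1.0600; S(2,2) = 0.7523
Terminal payoffs V(N, i) = max(S_T - K, 0):
  V(2,0) = 0.283612; V(2,1) = 0.000000; V(2,2) = 0.000000
Backward induction: V(k, i) = exp(-r*dt) * [p * V(k+1, i) + (1-p) * V(k+1, i+1)].
  V(1,0) = exp(-r*dt) * [p*0.283612 + (1-p)*0.000000] = 0.144341
  V(1,1) = exp(-r*dt) * [p*0.000000 + (1-p)*0.000000] = 0.000000
  V(0,0) = exp(-r*dt) * [p*0.144341 + (1-p)*0.000000] = 0.073460

Answer: Price = V(0,0) = 0.0735


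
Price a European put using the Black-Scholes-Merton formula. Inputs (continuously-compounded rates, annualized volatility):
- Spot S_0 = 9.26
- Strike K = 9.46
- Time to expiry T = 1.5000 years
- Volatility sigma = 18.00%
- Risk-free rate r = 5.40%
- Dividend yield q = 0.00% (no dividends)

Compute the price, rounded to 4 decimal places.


Answer: Price = 0.5498

Derivation:
d1 = (ln(S/K) + (r - q + 0.5*sigma^2) * T) / (sigma * sqrt(T)) = 0.38072177
d2 = d1 - sigma * sqrt(T) = 0.16026769
exp(-rT) = 0.92219369; exp(-qT) = 1.00000000
P = K * exp(-rT) * N(-d2) - S_0 * exp(-qT) * N(-d1)
N(-d1) = 0.35170486; N(-d2) = 0.43633510
P = 9.4600 * 0.92219369 * 0.43633510 - 9.2600 * 1.00000000 * 0.35170486 = 0.5498


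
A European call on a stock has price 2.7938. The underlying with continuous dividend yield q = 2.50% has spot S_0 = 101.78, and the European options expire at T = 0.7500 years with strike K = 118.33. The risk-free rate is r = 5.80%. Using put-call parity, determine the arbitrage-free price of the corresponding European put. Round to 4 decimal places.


Answer: Put price = 16.1974

Derivation:
Put-call parity: C - P = S_0 * exp(-qT) - K * exp(-rT).
S_0 * exp(-qT) = 101.7800 * 0.98142469 = 99.88940472
K * exp(-rT) = 118.3300 * 0.95743255 = 113.29299413
P = C - S*exp(-qT) + K*exp(-rT)
P = 2.7938 - 99.88940472 + 113.29299413 = 16.1974


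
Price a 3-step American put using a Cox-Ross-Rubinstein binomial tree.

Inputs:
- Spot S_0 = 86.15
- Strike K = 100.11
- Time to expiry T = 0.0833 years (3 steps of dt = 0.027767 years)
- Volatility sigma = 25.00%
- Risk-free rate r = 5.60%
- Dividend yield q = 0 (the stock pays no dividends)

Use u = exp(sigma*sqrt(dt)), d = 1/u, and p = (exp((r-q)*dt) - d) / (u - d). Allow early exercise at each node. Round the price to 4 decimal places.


Answer: Price = V(0,0) = 13.9600

Derivation:
dt = T/N = 0.027767
u = exp(sigma*sqrt(dt)) = 1.042538; d = 1/u = 0.959197
p = (exp((r-q)*dt) - d) / (u - d) = 0.508259
Discount per step: exp(-r*dt) = 0.998446
Stock lattice S(k, i) with i counting down-moves:
  k=0: S(0,0) = 86.1500
  k=1: S(1,0) = 89.8147; S(1,1) = 82.6349
  k=2: S(2,0) = 93.6352; S(2,1) = 86.1500; S(2,2) = 79.2631
  k=3: S(3,0) = 97.6183; S(3,1) = 89.8147; S(3,2) = 82.6349; S(3,3) = 76.0290
Terminal payoffs V(N, i) = max(K - S_T, 0):
  V(3,0) = 2.491702; V(3,1) = 10.295333; V(3,2) = 17.475140; V(3,3) = 24.080991
Backward induction: V(k, i) = exp(-r*dt) * [p * V(k+1, i) + (1-p) * V(k+1, i+1)]; then take max(V_cont, immediate exercise) for American.
  V(2,0) = exp(-r*dt) * [p*2.491702 + (1-p)*10.295333] = 6.319233; exercise = 6.474777; V(2,0) = max -> 6.474777
  V(2,1) = exp(-r*dt) * [p*10.295333 + (1-p)*17.475140] = 13.804457; exercise = 13.960000; V(2,1) = max -> 13.960000
  V(2,2) = exp(-r*dt) * [p*17.475140 + (1-p)*24.080991] = 20.691309; exercise = 20.846853; V(2,2) = max -> 20.846853
  V(1,0) = exp(-r*dt) * [p*6.474777 + (1-p)*13.960000] = 10.139789; exercise = 10.295333; V(1,0) = max -> 10.295333
  V(1,1) = exp(-r*dt) * [p*13.960000 + (1-p)*20.846853] = 17.319596; exercise = 17.475140; V(1,1) = max -> 17.475140
  V(0,0) = exp(-r*dt) * [p*10.295333 + (1-p)*17.475140] = 13.804457; exercise = 13.960000; V(0,0) = max -> 13.960000


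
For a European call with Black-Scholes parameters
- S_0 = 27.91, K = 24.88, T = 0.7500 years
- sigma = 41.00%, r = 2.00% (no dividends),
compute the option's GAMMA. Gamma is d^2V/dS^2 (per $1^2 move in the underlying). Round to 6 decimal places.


Answer: Gamma = 0.034730

Derivation:
d1 = 0.5434366571; d2 = 0.1883662416
phi(d1) = 0.3441766509; exp(-qT) = 1.0000000000; exp(-rT) = 0.9851119396
Gamma = exp(-qT) * phi(d1) / (S * sigma * sqrt(T)) = 1.0000000000 * 0.3441766509 / (27.9100 * 0.4100 * 0.8660254038) = 0.034730


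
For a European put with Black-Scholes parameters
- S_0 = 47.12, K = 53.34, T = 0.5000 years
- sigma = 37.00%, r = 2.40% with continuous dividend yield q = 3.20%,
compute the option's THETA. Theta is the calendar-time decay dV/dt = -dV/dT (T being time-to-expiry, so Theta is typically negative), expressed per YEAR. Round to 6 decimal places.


d1 = -0.3583845712; d2 = -0.6200140802
phi(d1) = 0.3741276298; exp(-qT) = 0.9841273201; exp(-rT) = 0.9880717129
Theta = -S*exp(-qT)*phi(d1)*sigma/(2*sqrt(T)) + r*K*exp(-rT)*N(-d2) - q*S*exp(-qT)*N(-d1)
N(-d1) = 0.6399722318; N(-d2) = 0.7323757415; sqrt(T) = 0.7071067812
Term 1 = -47.1200 * 0.9841273201 * 0.3741276298 * 0.3700 / (2 * 0.7071067812) = -4.5390302691
Term 2 = 0.0240 * 53.3400 * 0.9880717129 * 0.7323757415 = 0.9263746667
Term 3 = -0.0320 * 47.1200 * 0.9841273201 * 0.6399722318 = -0.9496589791
Theta = -4.5390302691 + (0.9263746667) + (-0.9496589791) = -4.562315

Answer: Theta = -4.562315


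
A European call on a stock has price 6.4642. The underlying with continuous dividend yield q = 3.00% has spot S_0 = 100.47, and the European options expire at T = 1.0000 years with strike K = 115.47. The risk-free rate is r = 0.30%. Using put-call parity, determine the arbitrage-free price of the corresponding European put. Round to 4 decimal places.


Put-call parity: C - P = S_0 * exp(-qT) - K * exp(-rT).
S_0 * exp(-qT) = 100.4700 * 0.97044553 = 97.50066276
K * exp(-rT) = 115.4700 * 0.99700450 = 115.12410910
P = C - S*exp(-qT) + K*exp(-rT)
P = 6.4642 - 97.50066276 + 115.12410910 = 24.0876

Answer: Put price = 24.0876


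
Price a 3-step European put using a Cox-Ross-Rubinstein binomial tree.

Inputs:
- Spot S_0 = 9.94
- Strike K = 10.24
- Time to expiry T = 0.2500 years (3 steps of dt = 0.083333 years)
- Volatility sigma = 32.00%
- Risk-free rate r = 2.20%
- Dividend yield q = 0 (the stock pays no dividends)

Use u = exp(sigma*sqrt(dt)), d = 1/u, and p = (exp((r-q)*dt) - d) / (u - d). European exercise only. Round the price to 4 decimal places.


Answer: Price = V(0,0) = 0.8139

Derivation:
dt = T/N = 0.083333
u = exp(sigma*sqrt(dt)) = 1.096777; d = 1/u = 0.911762
p = (exp((r-q)*dt) - d) / (u - d) = 0.486841
Discount per step: exp(-r*dt) = 0.998168
Stock lattice S(k, i) with i counting down-moves:
  k=0: S(0,0) = 9.9400
  k=1: S(1,0) = 10.9020; S(1,1) = 9.0629
  k=2: S(2,0) = 11.9570; S(2,1) = 9.9400; S(2,2) = 8.2632
  k=3: S(3,0) = 13.1142; S(3,1) = 10.9020; S(3,2) = 9.0629; S(3,3) = 7.5341
Terminal payoffs V(N, i) = max(K - S_T, 0):
  V(3,0) = 0.000000; V(3,1) = 0.000000; V(3,2) = 1.177084; V(3,3) = 2.705904
Backward induction: V(k, i) = exp(-r*dt) * [p * V(k+1, i) + (1-p) * V(k+1, i+1)].
  V(2,0) = exp(-r*dt) * [p*0.000000 + (1-p)*0.000000] = 0.000000
  V(2,1) = exp(-r*dt) * [p*0.000000 + (1-p)*1.177084] = 0.602925
  V(2,2) = exp(-r*dt) * [p*1.177084 + (1-p)*2.705904] = 1.958019
  V(1,0) = exp(-r*dt) * [p*0.000000 + (1-p)*0.602925] = 0.308830
  V(1,1) = exp(-r*dt) * [p*0.602925 + (1-p)*1.958019] = 1.295926
  V(0,0) = exp(-r*dt) * [p*0.308830 + (1-p)*1.295926] = 0.813874


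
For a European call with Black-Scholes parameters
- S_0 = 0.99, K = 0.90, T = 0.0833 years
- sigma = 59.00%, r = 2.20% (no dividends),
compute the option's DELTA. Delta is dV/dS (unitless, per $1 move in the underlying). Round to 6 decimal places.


d1 = 0.6556163398; d2 = 0.4853320775
phi(d1) = 0.3217903843; exp(-qT) = 1.0000000000; exp(-rT) = 0.9981690782
N(d1) = 0.7439644953
Delta = exp(-qT) * N(d1) = 1.0000000000 * 0.7439644953 = 0.743964

Answer: Delta = 0.743964


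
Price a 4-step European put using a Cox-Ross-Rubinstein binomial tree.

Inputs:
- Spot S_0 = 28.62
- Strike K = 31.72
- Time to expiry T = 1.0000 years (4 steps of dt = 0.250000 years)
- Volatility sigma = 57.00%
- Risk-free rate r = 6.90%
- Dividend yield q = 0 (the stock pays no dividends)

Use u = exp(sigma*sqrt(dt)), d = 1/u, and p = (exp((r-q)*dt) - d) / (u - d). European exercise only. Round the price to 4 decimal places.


Answer: Price = V(0,0) = 7.0805

Derivation:
dt = T/N = 0.250000
u = exp(sigma*sqrt(dt)) = 1.329762; d = 1/u = 0.752014
p = (exp((r-q)*dt) - d) / (u - d) = 0.459345
Discount per step: exp(-r*dt) = 0.982898
Stock lattice S(k, i) with i counting down-moves:
  k=0: S(0,0) = 28.6200
  k=1: S(1,0) = 38.0578; S(1,1) = 21.5226
  k=2: S(2,0) = 50.6078; S(2,1) = 28.6200; S(2,2) = 16.1853
  k=3: S(3,0) = 67.2963; S(3,1) = 38.0578; S(3,2) = 21.5226; S(3,3) = 12.1716
  k=4: S(4,0) = 89.4881; S(4,1) = 50.6078; S(4,2) = 28.6200; S(4,3) = 16.1853; S(4,4) = 9.1532
Terminal payoffs V(N, i) = max(K - S_T, 0):
  V(4,0) = 0.000000; V(4,1) = 0.000000; V(4,2) = 3.100000; V(4,3) = 15.534662; V(4,4) = 22.566780
Backward induction: V(k, i) = exp(-r*dt) * [p * V(k+1, i) + (1-p) * V(k+1, i+1)].
  V(3,0) = exp(-r*dt) * [p*0.000000 + (1-p)*0.000000] = 0.000000
  V(3,1) = exp(-r*dt) * [p*0.000000 + (1-p)*3.100000] = 1.647368
  V(3,2) = exp(-r*dt) * [p*3.100000 + (1-p)*15.534662] = 9.654874
  V(3,3) = exp(-r*dt) * [p*15.534662 + (1-p)*22.566780] = 19.005917
  V(2,0) = exp(-r*dt) * [p*0.000000 + (1-p)*1.647368] = 0.875426
  V(2,1) = exp(-r*dt) * [p*1.647368 + (1-p)*9.654874] = 5.874455
  V(2,2) = exp(-r*dt) * [p*9.654874 + (1-p)*19.005917] = 14.458984
  V(1,0) = exp(-r*dt) * [p*0.875426 + (1-p)*5.874455] = 3.516983
  V(1,1) = exp(-r*dt) * [p*5.874455 + (1-p)*14.458984] = 10.335885
  V(0,0) = exp(-r*dt) * [p*3.516983 + (1-p)*10.335885] = 7.080461


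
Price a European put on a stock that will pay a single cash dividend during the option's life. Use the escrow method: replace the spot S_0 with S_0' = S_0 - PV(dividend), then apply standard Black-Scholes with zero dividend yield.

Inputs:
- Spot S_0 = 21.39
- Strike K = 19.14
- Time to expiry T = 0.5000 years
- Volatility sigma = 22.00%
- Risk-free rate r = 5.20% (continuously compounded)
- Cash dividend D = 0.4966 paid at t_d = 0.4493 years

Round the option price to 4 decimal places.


PV(D) = D * exp(-r * t_d) = 0.4966 * 0.97690722 = 0.48513212
S_0' = S_0 - PV(D) = 21.3900 - 0.48513212 = 20.90486788
d1 = (ln(S_0'/K) + (r + sigma^2/2)*T) / (sigma*sqrt(T)) = 0.81189781
d2 = d1 - sigma*sqrt(T) = 0.65633432
exp(-rT) = 0.97433509
N(-d1) = 0.20842514; N(-d2) = 0.25580452
P = K * exp(-rT) * N(-d2) - S_0' * N(-d1) = 19.1400 * 0.97433509 * 0.25580452 - 20.90486788 * 0.20842514 = 0.4133

Answer: Price = 0.4133


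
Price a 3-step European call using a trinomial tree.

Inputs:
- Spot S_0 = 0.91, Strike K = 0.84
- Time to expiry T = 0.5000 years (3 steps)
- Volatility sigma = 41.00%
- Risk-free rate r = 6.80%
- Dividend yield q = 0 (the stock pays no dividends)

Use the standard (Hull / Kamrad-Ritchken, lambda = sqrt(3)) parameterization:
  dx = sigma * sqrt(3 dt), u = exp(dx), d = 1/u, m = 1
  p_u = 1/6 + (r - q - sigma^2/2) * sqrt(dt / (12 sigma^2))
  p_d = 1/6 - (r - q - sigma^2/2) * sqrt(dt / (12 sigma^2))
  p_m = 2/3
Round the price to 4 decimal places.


dt = T/N = 0.166667; dx = sigma*sqrt(3*dt) = 0.289914
u = exp(dx) = 1.336312; d = 1/u = 0.748328
p_u = 0.162053, p_m = 0.666667, p_d = 0.171280
Discount per step: exp(-r*dt) = 0.988731
Stock lattice S(k, j) with j the centered position index:
  k=0: S(0,+0) = 0.9100
  k=1: S(1,-1) = 0.6810; S(1,+0) = 0.9100; S(1,+1) = 1.2160
  k=2: S(2,-2) = 0.5096; S(2,-1) = 0.6810; S(2,+0) = 0.9100; S(2,+1) = 1.2160; S(2,+2) = 1.6250
  k=3: S(3,-3) = 0.3813; S(3,-2) = 0.5096; S(3,-1) = 0.6810; S(3,+0) = 0.9100; S(3,+1) = 1.2160; S(3,+2) = 1.6250; S(3,+3) = 2.1715
Terminal payoffs V(N, j) = max(S_T - K, 0):
  V(3,-3) = 0.000000; V(3,-2) = 0.000000; V(3,-1) = 0.000000; V(3,+0) = 0.070000; V(3,+1) = 0.376044; V(3,+2) = 0.785015; V(3,+3) = 1.331527
Backward induction: V(k, j) = exp(-r*dt) * [p_u * V(k+1, j+1) + p_m * V(k+1, j) + p_d * V(k+1, j-1)]
  V(2,-2) = exp(-r*dt) * [p_u*0.000000 + p_m*0.000000 + p_d*0.000000] = 0.000000
  V(2,-1) = exp(-r*dt) * [p_u*0.070000 + p_m*0.000000 + p_d*0.000000] = 0.011216
  V(2,+0) = exp(-r*dt) * [p_u*0.376044 + p_m*0.070000 + p_d*0.000000] = 0.106393
  V(2,+1) = exp(-r*dt) * [p_u*0.785015 + p_m*0.376044 + p_d*0.070000] = 0.385506
  V(2,+2) = exp(-r*dt) * [p_u*1.331527 + p_m*0.785015 + p_d*0.376044] = 0.794475
  V(1,-1) = exp(-r*dt) * [p_u*0.106393 + p_m*0.011216 + p_d*0.000000] = 0.024440
  V(1,+0) = exp(-r*dt) * [p_u*0.385506 + p_m*0.106393 + p_d*0.011216] = 0.133797
  V(1,+1) = exp(-r*dt) * [p_u*0.794475 + p_m*0.385506 + p_d*0.106393] = 0.399422
  V(0,+0) = exp(-r*dt) * [p_u*0.399422 + p_m*0.133797 + p_d*0.024440] = 0.156330

Answer: Price = V(0,0) = 0.1563


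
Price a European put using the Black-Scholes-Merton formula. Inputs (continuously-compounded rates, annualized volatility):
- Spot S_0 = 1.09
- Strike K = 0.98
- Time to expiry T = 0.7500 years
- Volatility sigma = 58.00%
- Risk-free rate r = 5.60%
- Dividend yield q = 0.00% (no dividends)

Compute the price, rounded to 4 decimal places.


Answer: Price = 0.1346

Derivation:
d1 = (ln(S/K) + (r - q + 0.5*sigma^2) * T) / (sigma * sqrt(T)) = 0.54655242
d2 = d1 - sigma * sqrt(T) = 0.04425769
exp(-rT) = 0.95886978; exp(-qT) = 1.00000000
P = K * exp(-rT) * N(-d2) - S_0 * exp(-qT) * N(-d1)
N(-d1) = 0.29234313; N(-d2) = 0.48234950
P = 0.9800 * 0.95886978 * 0.48234950 - 1.0900 * 1.00000000 * 0.29234313 = 0.1346


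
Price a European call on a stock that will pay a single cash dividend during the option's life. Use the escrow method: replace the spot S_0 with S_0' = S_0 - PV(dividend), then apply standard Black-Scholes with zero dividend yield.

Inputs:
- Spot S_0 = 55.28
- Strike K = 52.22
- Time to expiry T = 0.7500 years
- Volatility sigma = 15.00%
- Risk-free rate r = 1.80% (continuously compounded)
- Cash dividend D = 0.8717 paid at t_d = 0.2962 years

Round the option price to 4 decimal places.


PV(D) = D * exp(-r * t_d) = 0.8717 * 0.99468259 = 0.86706481
S_0' = S_0 - PV(D) = 55.2800 - 0.86706481 = 54.41293519
d1 = (ln(S_0'/K) + (r + sigma^2/2)*T) / (sigma*sqrt(T)) = 0.48554266
d2 = d1 - sigma*sqrt(T) = 0.35563885
exp(-rT) = 0.98659072
N(d1) = 0.68635427; N(d2) = 0.63894448
C = S_0' * N(d1) - K * exp(-rT) * N(d2) = 54.41293519 * 0.68635427 - 52.2200 * 0.98659072 * 0.63894448 = 4.4283

Answer: Price = 4.4283


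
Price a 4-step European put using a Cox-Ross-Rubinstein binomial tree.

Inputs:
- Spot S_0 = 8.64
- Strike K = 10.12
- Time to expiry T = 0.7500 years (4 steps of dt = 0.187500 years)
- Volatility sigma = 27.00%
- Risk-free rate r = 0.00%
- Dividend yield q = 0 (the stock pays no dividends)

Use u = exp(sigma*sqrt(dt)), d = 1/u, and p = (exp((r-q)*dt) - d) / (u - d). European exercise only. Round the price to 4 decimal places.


Answer: Price = V(0,0) = 1.8362

Derivation:
dt = T/N = 0.187500
u = exp(sigma*sqrt(dt)) = 1.124022; d = 1/u = 0.889662
p = (exp((r-q)*dt) - d) / (u - d) = 0.470805
Discount per step: exp(-r*dt) = 1.000000
Stock lattice S(k, i) with i counting down-moves:
  k=0: S(0,0) = 8.6400
  k=1: S(1,0) = 9.7116; S(1,1) = 7.6867
  k=2: S(2,0) = 10.9160; S(2,1) = 8.6400; S(2,2) = 6.8386
  k=3: S(3,0) = 12.2698; S(3,1) = 9.7116; S(3,2) = 7.6867; S(3,3) = 6.0840
  k=4: S(4,0) = 13.7916; S(4,1) = 10.9160; S(4,2) = 8.6400; S(4,3) = 6.8386; S(4,4) = 5.4127
Terminal payoffs V(N, i) = max(K - S_T, 0):
  V(4,0) = 0.000000; V(4,1) = 0.000000; V(4,2) = 1.480000; V(4,3) = 3.281450; V(4,4) = 4.707296
Backward induction: V(k, i) = exp(-r*dt) * [p * V(k+1, i) + (1-p) * V(k+1, i+1)].
  V(3,0) = exp(-r*dt) * [p*0.000000 + (1-p)*0.000000] = 0.000000
  V(3,1) = exp(-r*dt) * [p*0.000000 + (1-p)*1.480000] = 0.783209
  V(3,2) = exp(-r*dt) * [p*1.480000 + (1-p)*3.281450] = 2.433319
  V(3,3) = exp(-r*dt) * [p*3.281450 + (1-p)*4.707296] = 4.036000
  V(2,0) = exp(-r*dt) * [p*0.000000 + (1-p)*0.783209] = 0.414470
  V(2,1) = exp(-r*dt) * [p*0.783209 + (1-p)*2.433319] = 1.656439
  V(2,2) = exp(-r*dt) * [p*2.433319 + (1-p)*4.036000] = 3.281450
  V(1,0) = exp(-r*dt) * [p*0.414470 + (1-p)*1.656439] = 1.071714
  V(1,1) = exp(-r*dt) * [p*1.656439 + (1-p)*3.281450] = 2.516387
  V(0,0) = exp(-r*dt) * [p*1.071714 + (1-p)*2.516387] = 1.836228


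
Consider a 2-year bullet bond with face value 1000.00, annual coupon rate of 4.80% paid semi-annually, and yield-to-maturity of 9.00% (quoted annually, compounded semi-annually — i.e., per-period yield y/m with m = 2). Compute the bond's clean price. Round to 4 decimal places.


Answer: Price = 924.6620

Derivation:
Coupon per period c = face * coupon_rate / m = 24.000000
Periods per year m = 2; per-period yield y/m = 0.045000
Number of cashflows N = 4
Cashflows (t years, CF_t, discount factor 1/(1+y/m)^(m*t), PV):
  t = 0.5000: CF_t = 24.000000, DF = 0.956938, PV = 22.966507
  t = 1.0000: CF_t = 24.000000, DF = 0.915730, PV = 21.977519
  t = 1.5000: CF_t = 24.000000, DF = 0.876297, PV = 21.031118
  t = 2.0000: CF_t = 1024.000000, DF = 0.838561, PV = 858.686816
Price P = sum_t PV_t = 924.661960


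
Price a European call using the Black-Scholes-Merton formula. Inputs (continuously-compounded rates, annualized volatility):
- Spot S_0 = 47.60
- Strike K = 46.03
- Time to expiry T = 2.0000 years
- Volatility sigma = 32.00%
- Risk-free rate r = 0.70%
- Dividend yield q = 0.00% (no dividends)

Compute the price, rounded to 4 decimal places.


d1 = (ln(S/K) + (r - q + 0.5*sigma^2) * T) / (sigma * sqrt(T)) = 0.33132240
d2 = d1 - sigma * sqrt(T) = -0.12122594
exp(-rT) = 0.98609754; exp(-qT) = 1.00000000
C = S_0 * exp(-qT) * N(d1) - K * exp(-rT) * N(d2)
N(d1) = 0.62979951; N(d2) = 0.45175604
C = 47.6000 * 1.00000000 * 0.62979951 - 46.0300 * 0.98609754 * 0.45175604 = 9.4732

Answer: Price = 9.4732


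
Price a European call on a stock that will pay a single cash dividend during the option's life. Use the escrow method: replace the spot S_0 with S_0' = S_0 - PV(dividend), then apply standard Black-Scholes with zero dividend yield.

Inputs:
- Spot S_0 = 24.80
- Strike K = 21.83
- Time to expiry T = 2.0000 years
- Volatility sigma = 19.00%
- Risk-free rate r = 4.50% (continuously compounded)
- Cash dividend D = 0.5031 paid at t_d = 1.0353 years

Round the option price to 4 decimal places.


Answer: Price = 5.1587

Derivation:
PV(D) = D * exp(-r * t_d) = 0.5031 * 0.95448009 = 0.48019893
S_0' = S_0 - PV(D) = 24.8000 - 0.48019893 = 24.31980107
d1 = (ln(S_0'/K) + (r + sigma^2/2)*T) / (sigma*sqrt(T)) = 0.87125123
d2 = d1 - sigma*sqrt(T) = 0.60255065
exp(-rT) = 0.91393119
N(d1) = 0.80819150; N(d2) = 0.72659617
C = S_0' * N(d1) - K * exp(-rT) * N(d2) = 24.31980107 * 0.80819150 - 21.8300 * 0.91393119 * 0.72659617 = 5.1587


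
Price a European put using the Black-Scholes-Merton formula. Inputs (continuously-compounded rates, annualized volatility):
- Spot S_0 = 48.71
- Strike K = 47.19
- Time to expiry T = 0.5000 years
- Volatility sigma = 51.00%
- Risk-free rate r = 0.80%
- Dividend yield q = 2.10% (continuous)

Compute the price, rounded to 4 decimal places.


Answer: Price = 6.2281

Derivation:
d1 = (ln(S/K) + (r - q + 0.5*sigma^2) * T) / (sigma * sqrt(T)) = 0.25019751
d2 = d1 - sigma * sqrt(T) = -0.11042695
exp(-rT) = 0.99600799; exp(-qT) = 0.98955493
P = K * exp(-rT) * N(-d2) - S_0 * exp(-qT) * N(-d1)
N(-d1) = 0.40121730; N(-d2) = 0.54396461
P = 47.1900 * 0.99600799 * 0.54396461 - 48.7100 * 0.98955493 * 0.40121730 = 6.2281


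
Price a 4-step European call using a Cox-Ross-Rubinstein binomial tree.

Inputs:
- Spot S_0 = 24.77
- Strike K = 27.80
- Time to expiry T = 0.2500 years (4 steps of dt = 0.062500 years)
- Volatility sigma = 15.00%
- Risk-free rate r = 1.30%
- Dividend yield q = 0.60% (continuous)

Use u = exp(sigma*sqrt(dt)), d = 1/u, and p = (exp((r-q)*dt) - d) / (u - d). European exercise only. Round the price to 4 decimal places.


Answer: Price = V(0,0) = 0.0593

Derivation:
dt = T/N = 0.062500
u = exp(sigma*sqrt(dt)) = 1.038212; d = 1/u = 0.963194
p = (exp((r-q)*dt) - d) / (u - d) = 0.496459
Discount per step: exp(-r*dt) = 0.999188
Stock lattice S(k, i) with i counting down-moves:
  k=0: S(0,0) = 24.7700
  k=1: S(1,0) = 25.7165; S(1,1) = 23.8583
  k=2: S(2,0) = 26.6992; S(2,1) = 24.7700; S(2,2) = 22.9802
  k=3: S(3,0) = 27.7194; S(3,1) = 25.7165; S(3,2) = 23.8583; S(3,3) = 22.1344
  k=4: S(4,0) = 28.7786; S(4,1) = 26.6992; S(4,2) = 24.7700; S(4,3) = 22.9802; S(4,4) = 21.3197
Terminal payoffs V(N, i) = max(S_T - K, 0):
  V(4,0) = 0.978634; V(4,1) = 0.000000; V(4,2) = 0.000000; V(4,3) = 0.000000; V(4,4) = 0.000000
Backward induction: V(k, i) = exp(-r*dt) * [p * V(k+1, i) + (1-p) * V(k+1, i+1)].
  V(3,0) = exp(-r*dt) * [p*0.978634 + (1-p)*0.000000] = 0.485457
  V(3,1) = exp(-r*dt) * [p*0.000000 + (1-p)*0.000000] = 0.000000
  V(3,2) = exp(-r*dt) * [p*0.000000 + (1-p)*0.000000] = 0.000000
  V(3,3) = exp(-r*dt) * [p*0.000000 + (1-p)*0.000000] = 0.000000
  V(2,0) = exp(-r*dt) * [p*0.485457 + (1-p)*0.000000] = 0.240814
  V(2,1) = exp(-r*dt) * [p*0.000000 + (1-p)*0.000000] = 0.000000
  V(2,2) = exp(-r*dt) * [p*0.000000 + (1-p)*0.000000] = 0.000000
  V(1,0) = exp(-r*dt) * [p*0.240814 + (1-p)*0.000000] = 0.119457
  V(1,1) = exp(-r*dt) * [p*0.000000 + (1-p)*0.000000] = 0.000000
  V(0,0) = exp(-r*dt) * [p*0.119457 + (1-p)*0.000000] = 0.059258


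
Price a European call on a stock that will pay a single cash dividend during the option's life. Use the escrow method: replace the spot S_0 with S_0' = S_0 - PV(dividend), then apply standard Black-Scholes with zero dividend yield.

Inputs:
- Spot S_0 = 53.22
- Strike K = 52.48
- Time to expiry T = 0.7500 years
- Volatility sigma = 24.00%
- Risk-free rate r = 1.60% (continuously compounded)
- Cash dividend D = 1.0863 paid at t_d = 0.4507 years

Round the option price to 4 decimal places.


Answer: Price = 4.4491

Derivation:
PV(D) = D * exp(-r * t_d) = 1.0863 * 0.99281474 = 1.07849465
S_0' = S_0 - PV(D) = 53.2200 - 1.07849465 = 52.14150535
d1 = (ln(S_0'/K) + (r + sigma^2/2)*T) / (sigma*sqrt(T)) = 0.13052511
d2 = d1 - sigma*sqrt(T) = -0.07732099
exp(-rT) = 0.98807171
N(d1) = 0.55192451; N(d2) = 0.46918410
C = S_0' * N(d1) - K * exp(-rT) * N(d2) = 52.14150535 * 0.55192451 - 52.4800 * 0.98807171 * 0.46918410 = 4.4491


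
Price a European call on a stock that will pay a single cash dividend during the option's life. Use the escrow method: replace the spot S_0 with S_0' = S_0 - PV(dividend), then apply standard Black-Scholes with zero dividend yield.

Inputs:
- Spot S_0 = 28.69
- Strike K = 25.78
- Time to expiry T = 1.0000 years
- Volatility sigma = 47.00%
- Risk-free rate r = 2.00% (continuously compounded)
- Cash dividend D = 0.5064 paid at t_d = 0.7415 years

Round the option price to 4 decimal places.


PV(D) = D * exp(-r * t_d) = 0.5064 * 0.98527942 = 0.49894550
S_0' = S_0 - PV(D) = 28.6900 - 0.49894550 = 28.19105450
d1 = (ln(S_0'/K) + (r + sigma^2/2)*T) / (sigma*sqrt(T)) = 0.46777811
d2 = d1 - sigma*sqrt(T) = -0.00222189
exp(-rT) = 0.98019867
N(d1) = 0.68002836; N(d2) = 0.49911360
C = S_0' * N(d1) - K * exp(-rT) * N(d2) = 28.19105450 * 0.68002836 - 25.7800 * 0.98019867 * 0.49911360 = 6.5584

Answer: Price = 6.5584


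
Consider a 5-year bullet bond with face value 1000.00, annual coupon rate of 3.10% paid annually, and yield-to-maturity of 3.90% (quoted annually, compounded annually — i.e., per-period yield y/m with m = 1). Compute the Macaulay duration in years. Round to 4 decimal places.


Coupon per period c = face * coupon_rate / m = 31.000000
Periods per year m = 1; per-period yield y/m = 0.039000
Number of cashflows N = 5
Cashflows (t years, CF_t, discount factor 1/(1+y/m)^(m*t), PV):
  t = 1.0000: CF_t = 31.000000, DF = 0.962464, PV = 29.836381
  t = 2.0000: CF_t = 31.000000, DF = 0.926337, PV = 28.716440
  t = 3.0000: CF_t = 31.000000, DF = 0.891566, PV = 27.638537
  t = 4.0000: CF_t = 31.000000, DF = 0.858100, PV = 26.601094
  t = 5.0000: CF_t = 1031.000000, DF = 0.825890, PV = 851.492697
Price P = sum_t PV_t = 964.285149
Macaulay numerator sum_t t * PV_t:
  t * PV_t at t = 1.0000: 29.836381
  t * PV_t at t = 2.0000: 57.432880
  t * PV_t at t = 3.0000: 82.915611
  t * PV_t at t = 4.0000: 106.404377
  t * PV_t at t = 5.0000: 4257.463485
Macaulay duration D = (sum_t t * PV_t) / P = 4534.052735 / 964.285149 = 4.701983

Answer: Macaulay duration = 4.7020 years


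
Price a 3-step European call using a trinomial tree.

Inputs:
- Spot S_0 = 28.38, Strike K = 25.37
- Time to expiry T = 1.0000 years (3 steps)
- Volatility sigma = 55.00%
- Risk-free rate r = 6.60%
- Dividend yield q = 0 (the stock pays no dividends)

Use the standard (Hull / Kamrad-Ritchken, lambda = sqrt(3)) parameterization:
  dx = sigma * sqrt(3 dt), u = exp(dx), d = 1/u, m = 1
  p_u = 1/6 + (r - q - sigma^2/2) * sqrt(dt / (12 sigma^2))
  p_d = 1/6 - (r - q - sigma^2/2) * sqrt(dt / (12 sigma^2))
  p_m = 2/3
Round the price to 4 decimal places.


dt = T/N = 0.333333; dx = sigma*sqrt(3*dt) = 0.550000
u = exp(dx) = 1.733253; d = 1/u = 0.576950
p_u = 0.140833, p_m = 0.666667, p_d = 0.192500
Discount per step: exp(-r*dt) = 0.978240
Stock lattice S(k, j) with j the centered position index:
  k=0: S(0,+0) = 28.3800
  k=1: S(1,-1) = 16.3738; S(1,+0) = 28.3800; S(1,+1) = 49.1897
  k=2: S(2,-2) = 9.4469; S(2,-1) = 16.3738; S(2,+0) = 28.3800; S(2,+1) = 49.1897; S(2,+2) = 85.2582
  k=3: S(3,-3) = 5.4504; S(3,-2) = 9.4469; S(3,-1) = 16.3738; S(3,+0) = 28.3800; S(3,+1) = 49.1897; S(3,+2) = 85.2582; S(3,+3) = 147.7741
Terminal payoffs V(N, j) = max(S_T - K, 0):
  V(3,-3) = 0.000000; V(3,-2) = 0.000000; V(3,-1) = 0.000000; V(3,+0) = 3.010000; V(3,+1) = 23.819721; V(3,+2) = 59.888232; V(3,+3) = 122.404087
Backward induction: V(k, j) = exp(-r*dt) * [p_u * V(k+1, j+1) + p_m * V(k+1, j) + p_d * V(k+1, j-1)]
  V(2,-2) = exp(-r*dt) * [p_u*0.000000 + p_m*0.000000 + p_d*0.000000] = 0.000000
  V(2,-1) = exp(-r*dt) * [p_u*3.010000 + p_m*0.000000 + p_d*0.000000] = 0.414684
  V(2,+0) = exp(-r*dt) * [p_u*23.819721 + p_m*3.010000 + p_d*0.000000] = 5.244617
  V(2,+1) = exp(-r*dt) * [p_u*59.888232 + p_m*23.819721 + p_d*3.010000] = 24.351821
  V(2,+2) = exp(-r*dt) * [p_u*122.404087 + p_m*59.888232 + p_d*23.819721] = 60.405708
  V(1,-1) = exp(-r*dt) * [p_u*5.244617 + p_m*0.414684 + p_d*0.000000] = 0.992985
  V(1,+0) = exp(-r*dt) * [p_u*24.351821 + p_m*5.244617 + p_d*0.414684] = 6.853342
  V(1,+1) = exp(-r*dt) * [p_u*60.405708 + p_m*24.351821 + p_d*5.244617] = 25.190932
  V(0,+0) = exp(-r*dt) * [p_u*25.190932 + p_m*6.853342 + p_d*0.992985] = 8.126992

Answer: Price = V(0,0) = 8.1270


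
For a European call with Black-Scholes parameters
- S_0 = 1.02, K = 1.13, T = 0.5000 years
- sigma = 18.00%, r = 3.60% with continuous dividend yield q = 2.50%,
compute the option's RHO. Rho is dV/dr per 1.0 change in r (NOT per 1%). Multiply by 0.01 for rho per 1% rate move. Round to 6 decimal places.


d1 = -0.6977965845; d2 = -0.8250758052
phi(d1) = 0.3127351634; exp(-qT) = 0.9875778005; exp(-rT) = 0.9821610324
N(d2) = 0.2046642775
Rho = K*T*exp(-rT)*N(d2) = 1.1300 * 0.5000 * 0.9821610324 * 0.2046642775 = 0.113573

Answer: Rho = 0.113573


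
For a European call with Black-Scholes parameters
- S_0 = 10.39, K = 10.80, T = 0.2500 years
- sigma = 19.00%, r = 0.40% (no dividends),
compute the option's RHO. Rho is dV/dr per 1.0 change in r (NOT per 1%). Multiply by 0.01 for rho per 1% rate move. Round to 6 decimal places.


d1 = -0.3493666213; d2 = -0.4443666213
phi(d1) = 0.3753234651; exp(-qT) = 1.0000000000; exp(-rT) = 0.9990004998
N(d2) = 0.3283887709
Rho = K*T*exp(-rT)*N(d2) = 10.8000 * 0.2500 * 0.9990004998 * 0.3283887709 = 0.885763

Answer: Rho = 0.885763


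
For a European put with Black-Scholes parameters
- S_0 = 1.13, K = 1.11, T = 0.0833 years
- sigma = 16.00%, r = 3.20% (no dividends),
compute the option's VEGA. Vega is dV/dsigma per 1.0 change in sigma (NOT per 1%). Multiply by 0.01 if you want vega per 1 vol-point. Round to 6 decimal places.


d1 = 0.4675189772; d2 = 0.4213401942
phi(d1) = 0.3576410210; exp(-qT) = 1.0000000000; exp(-rT) = 0.9973379496
Vega = S * exp(-qT) * phi(d1) * sqrt(T) = 1.1300 * 1.0000000000 * 0.3576410210 * 0.2886173938 = 0.116640

Answer: Vega = 0.116640


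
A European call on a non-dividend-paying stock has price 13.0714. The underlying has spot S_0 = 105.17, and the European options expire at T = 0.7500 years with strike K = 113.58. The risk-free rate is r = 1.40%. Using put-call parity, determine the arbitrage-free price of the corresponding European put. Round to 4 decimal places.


Answer: Put price = 20.2950

Derivation:
Put-call parity: C - P = S_0 * exp(-qT) - K * exp(-rT).
S_0 * exp(-qT) = 105.1700 * 1.00000000 = 105.17000000
K * exp(-rT) = 113.5800 * 0.98955493 = 112.39364924
P = C - S*exp(-qT) + K*exp(-rT)
P = 13.0714 - 105.17000000 + 112.39364924 = 20.2950


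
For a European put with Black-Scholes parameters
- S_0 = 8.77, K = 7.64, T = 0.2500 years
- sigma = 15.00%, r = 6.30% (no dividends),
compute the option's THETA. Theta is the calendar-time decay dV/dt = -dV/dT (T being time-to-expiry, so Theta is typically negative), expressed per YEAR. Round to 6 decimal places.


d1 = 2.0866893761; d2 = 2.0116893761
phi(d1) = 0.0452263766; exp(-qT) = 1.0000000000; exp(-rT) = 0.9843733826
Theta = -S*exp(-qT)*phi(d1)*sigma/(2*sqrt(T)) + r*K*exp(-rT)*N(-d2) - q*S*exp(-qT)*N(-d1)
N(-d1) = 0.0184581111; N(-d2) = 0.0221263456; sqrt(T) = 0.5000000000
Term 1 = -8.7700 * 1.0000000000 * 0.0452263766 * 0.1500 / (2 * 0.5000000000) = -0.0594952984
Term 2 = 0.0630 * 7.6400 * 0.9843733826 * 0.0221263456 = 0.0104834315
Term 3 = 0 (no dividend yield, q = 0)
Theta = -0.0594952984 + (0.0104834315) + (0.0000000000) = -0.049012

Answer: Theta = -0.049012


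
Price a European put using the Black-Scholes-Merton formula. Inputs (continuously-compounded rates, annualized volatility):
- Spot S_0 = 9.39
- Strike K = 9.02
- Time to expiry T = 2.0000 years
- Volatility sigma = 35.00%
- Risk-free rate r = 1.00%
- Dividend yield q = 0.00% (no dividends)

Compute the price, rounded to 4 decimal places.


d1 = (ln(S/K) + (r - q + 0.5*sigma^2) * T) / (sigma * sqrt(T)) = 0.36911168
d2 = d1 - sigma * sqrt(T) = -0.12586307
exp(-rT) = 0.98019867; exp(-qT) = 1.00000000
P = K * exp(-rT) * N(-d2) - S_0 * exp(-qT) * N(-d1)
N(-d1) = 0.35602224; N(-d2) = 0.55007984
P = 9.0200 * 0.98019867 * 0.55007984 - 9.3900 * 1.00000000 * 0.35602224 = 1.5204

Answer: Price = 1.5204


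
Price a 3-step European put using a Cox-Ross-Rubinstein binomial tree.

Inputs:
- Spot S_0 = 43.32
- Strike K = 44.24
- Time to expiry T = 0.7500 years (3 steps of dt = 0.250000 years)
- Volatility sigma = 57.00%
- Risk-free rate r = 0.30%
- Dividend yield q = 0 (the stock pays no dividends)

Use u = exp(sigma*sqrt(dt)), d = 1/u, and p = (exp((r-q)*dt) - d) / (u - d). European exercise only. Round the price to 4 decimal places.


Answer: Price = V(0,0) = 9.6312

Derivation:
dt = T/N = 0.250000
u = exp(sigma*sqrt(dt)) = 1.329762; d = 1/u = 0.752014
p = (exp((r-q)*dt) - d) / (u - d) = 0.430527
Discount per step: exp(-r*dt) = 0.999250
Stock lattice S(k, i) with i counting down-moves:
  k=0: S(0,0) = 43.3200
  k=1: S(1,0) = 57.6053; S(1,1) = 32.5773
  k=2: S(2,0) = 76.6013; S(2,1) = 43.3200; S(2,2) = 24.4986
  k=3: S(3,0) = 101.8615; S(3,1) = 57.6053; S(3,2) = 32.5773; S(3,3) = 18.4233
Terminal payoffs V(N, i) = max(K - S_T, 0):
  V(3,0) = 0.000000; V(3,1) = 0.000000; V(3,2) = 11.662743; V(3,3) = 25.816732
Backward induction: V(k, i) = exp(-r*dt) * [p * V(k+1, i) + (1-p) * V(k+1, i+1)].
  V(2,0) = exp(-r*dt) * [p*0.000000 + (1-p)*0.000000] = 0.000000
  V(2,1) = exp(-r*dt) * [p*0.000000 + (1-p)*11.662743] = 6.636637
  V(2,2) = exp(-r*dt) * [p*11.662743 + (1-p)*25.816732] = 19.708270
  V(1,0) = exp(-r*dt) * [p*0.000000 + (1-p)*6.636637] = 3.776552
  V(1,1) = exp(-r*dt) * [p*6.636637 + (1-p)*19.708270] = 14.070023
  V(0,0) = exp(-r*dt) * [p*3.776552 + (1-p)*14.070023] = 9.631179
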